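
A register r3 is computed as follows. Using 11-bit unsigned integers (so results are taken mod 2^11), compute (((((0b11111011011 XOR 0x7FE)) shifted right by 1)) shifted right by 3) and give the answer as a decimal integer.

2

0b11111011011 = 11111011011
0x7FE = 11111111110
→ XOR → 00000100101 = 37
→ shifted right by 1 → 00000010010 = 18
→ shifted right by 3 → 00000000010 = 2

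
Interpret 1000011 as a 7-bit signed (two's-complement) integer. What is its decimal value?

-61

pattern = 1000011 (MSB is 1 ⇒ negative)
Invert: 0111100, add 1 → 0111101 = 61, so the value is -61.
(Equivalently: 67 - 2^7 = 67 - 128 = -61.)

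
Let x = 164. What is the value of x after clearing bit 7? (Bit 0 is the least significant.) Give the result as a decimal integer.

x = 0010100100
bit 7 is currently 1; clear it via x & ~(1 << 7) = x & ~128
→ 0000100100 = 36

36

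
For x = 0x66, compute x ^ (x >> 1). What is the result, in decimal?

85

x = 1100110 = 102
x>>1 = 0110011
XOR  = 1010101 = 85
(x ^ (x >> 1) gives the standard binary-reflected Gray code of x.)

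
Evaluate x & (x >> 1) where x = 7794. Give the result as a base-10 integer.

x = 1111001110010 = 7794
x>>1 = 0111100111001
AND  = 0111000110000 = 3632
(x & (x >> 1) has a 1 wherever x has two consecutive 1 bits.)

3632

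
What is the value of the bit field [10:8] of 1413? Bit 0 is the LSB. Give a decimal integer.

5

v = 10110000101
Shift right by 8: 101
Mask low 3 bits: 101 = 5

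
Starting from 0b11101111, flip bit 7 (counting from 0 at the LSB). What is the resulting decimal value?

111

x = 11101111
bit 7 is currently 1; toggle it via x ^ (1 << 7) = x ^ 128
→ 01101111 = 111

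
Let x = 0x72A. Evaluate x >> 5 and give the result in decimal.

57

0x72A = 11100101010
shift right by 5 → 00000111001 = 57
(equivalently, floor(1834 / 32))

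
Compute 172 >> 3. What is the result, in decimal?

172 = 10101100
shift right by 3 → 00010101 = 21
(equivalently, floor(172 / 8))

21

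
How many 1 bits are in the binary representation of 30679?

12

30679 = 111011111010111
Count the 1s: 1 + 1 + 1 + 1 + 1 + 1 + 1 + 1 + 1 + 1 + 1 + 1 = 12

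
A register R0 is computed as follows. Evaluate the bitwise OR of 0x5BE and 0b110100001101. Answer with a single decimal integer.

3519

0x5BE = 010110111110
b = 110100001101
 OR → 110110111111 = 3519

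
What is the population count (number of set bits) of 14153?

8

14153 = 11011101001001
Count the 1s: 1 + 1 + 1 + 1 + 1 + 1 + 1 + 1 = 8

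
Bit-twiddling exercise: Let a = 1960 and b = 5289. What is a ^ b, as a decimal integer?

1960 = 0011110101000
5289 = 1010010101001
XOR → 1001100000001 = 4865

4865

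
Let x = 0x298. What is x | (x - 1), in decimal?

671

x = 1010011000 = 664
x - 1 = 1010010111
OR    = 1010011111 = 671
(x | (x - 1) sets all bits below the lowest set bit.)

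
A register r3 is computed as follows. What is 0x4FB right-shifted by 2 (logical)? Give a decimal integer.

0x4FB = 10011111011
shift right by 2 → 00100111110 = 318
(equivalently, floor(1275 / 4))

318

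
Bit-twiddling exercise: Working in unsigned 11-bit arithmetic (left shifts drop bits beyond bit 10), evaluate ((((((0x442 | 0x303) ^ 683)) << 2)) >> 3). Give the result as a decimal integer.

244

0x442 = 10001000010
0x303 = 01100000011
→ | → 11101000011 = 1859
683 = 01010101011
→ ^ → 10111101000 = 1512
→ << 2 (mod 2^11) → 11110100000 = 1952
→ >> 3 → 00011110100 = 244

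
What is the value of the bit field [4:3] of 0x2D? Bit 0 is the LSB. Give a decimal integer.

1

v = 00101101
Shift right by 3: 00101
Mask low 2 bits: 01 = 1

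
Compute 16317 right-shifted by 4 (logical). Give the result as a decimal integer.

1019

16317 = 11111110111101
shift right by 4 → 00001111111011 = 1019
(equivalently, floor(16317 / 16))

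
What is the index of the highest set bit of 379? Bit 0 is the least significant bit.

8

379 = 101111011
The topmost 1 is at position 8 (since 2^8 = 256 ≤ 379 < 512).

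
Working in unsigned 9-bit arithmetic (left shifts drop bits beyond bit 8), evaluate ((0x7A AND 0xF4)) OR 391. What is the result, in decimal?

0x7A = 001111010
0xF4 = 011110100
→ AND → 001110000 = 112
391 = 110000111
→ OR → 111110111 = 503

503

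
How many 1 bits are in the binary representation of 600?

600 = 1001011000
Count the 1s: 1 + 1 + 1 + 1 = 4

4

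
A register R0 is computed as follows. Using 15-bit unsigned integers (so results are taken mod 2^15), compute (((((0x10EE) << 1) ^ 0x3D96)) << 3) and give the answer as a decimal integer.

25168

0x10EE = 001000011101110
→ << 1 (mod 2^15) → 010000111011100 = 8668
0x3D96 = 011110110010110
→ ^ → 001110001001010 = 7242
→ << 3 (mod 2^15) → 110001001010000 = 25168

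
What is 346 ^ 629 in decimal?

815

346 = 0101011010
629 = 1001110101
XOR → 1100101111 = 815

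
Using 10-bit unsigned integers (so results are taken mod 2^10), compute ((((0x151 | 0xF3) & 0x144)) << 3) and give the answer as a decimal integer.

0x151 = 0101010001
0xF3 = 0011110011
→ | → 0111110011 = 499
0x144 = 0101000100
→ & → 0101000000 = 320
→ << 3 (mod 2^10) → 1000000000 = 512

512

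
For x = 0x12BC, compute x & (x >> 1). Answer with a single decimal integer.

x = 1001010111100 = 4796
x>>1 = 0100101011110
AND  = 0000000011100 = 28
(x & (x >> 1) has a 1 wherever x has two consecutive 1 bits.)

28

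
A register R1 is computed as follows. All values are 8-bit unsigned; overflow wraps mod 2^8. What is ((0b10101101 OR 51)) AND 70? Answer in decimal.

6

0b10101101 = 10101101
51 = 00110011
→ OR → 10111111 = 191
70 = 01000110
→ AND → 00000110 = 6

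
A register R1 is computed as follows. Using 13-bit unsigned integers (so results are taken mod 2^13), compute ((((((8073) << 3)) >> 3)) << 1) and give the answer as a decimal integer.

1810

8073 = 1111110001001
→ << 3 (mod 2^13) → 1110001001000 = 7240
→ >> 3 → 0001110001001 = 905
→ << 1 (mod 2^13) → 0011100010010 = 1810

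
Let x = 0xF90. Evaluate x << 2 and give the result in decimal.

15936

0xF90 = 00111110010000
shift left by 2 → 11111001000000 = 15936
(equivalently, 3984 × 2^2 = 3984 × 4)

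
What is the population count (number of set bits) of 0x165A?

0x165A = 1011001011010
Count the 1s: 1 + 1 + 1 + 1 + 1 + 1 + 1 = 7

7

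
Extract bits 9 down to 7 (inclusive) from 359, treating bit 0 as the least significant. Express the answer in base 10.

v = 0101100111
Shift right by 7: 010
Mask low 3 bits: 010 = 2

2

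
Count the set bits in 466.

466 = 111010010
Count the 1s: 1 + 1 + 1 + 1 + 1 = 5

5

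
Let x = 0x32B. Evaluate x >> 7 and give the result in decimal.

6

0x32B = 1100101011
shift right by 7 → 0000000110 = 6
(equivalently, floor(811 / 128))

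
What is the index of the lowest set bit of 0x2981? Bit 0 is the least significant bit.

0

0x2981 = 10100110000001
Trailing zeros: 0, so the lowest set bit is bit 0 (value 1).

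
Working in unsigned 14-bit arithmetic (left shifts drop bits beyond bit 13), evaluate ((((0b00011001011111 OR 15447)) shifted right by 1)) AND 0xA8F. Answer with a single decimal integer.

2575

0b00011001011111 = 00011001011111
15447 = 11110001010111
→ OR → 11111001011111 = 15967
→ shifted right by 1 → 01111100101111 = 7983
0xA8F = 00101010001111
→ AND → 00101000001111 = 2575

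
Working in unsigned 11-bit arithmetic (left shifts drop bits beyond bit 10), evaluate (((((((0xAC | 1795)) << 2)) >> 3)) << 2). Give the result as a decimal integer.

0xAC = 00010101100
1795 = 11100000011
→ | → 11110101111 = 1967
→ << 2 (mod 2^11) → 11010111100 = 1724
→ >> 3 → 00011010111 = 215
→ << 2 (mod 2^11) → 01101011100 = 860

860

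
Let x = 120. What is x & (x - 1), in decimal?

x = 1111000 = 120
x - 1 = 1110111
AND   = 1110000 = 112
(x & (x - 1) clears the lowest set bit of x.)

112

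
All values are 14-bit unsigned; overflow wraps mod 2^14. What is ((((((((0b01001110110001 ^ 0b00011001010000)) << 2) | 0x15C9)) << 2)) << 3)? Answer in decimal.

14752

0b01001110110001 = 01001110110001
0b00011001010000 = 00011001010000
→ ^ → 01010111100001 = 5601
→ << 2 (mod 2^14) → 01011110000100 = 6020
0x15C9 = 01010111001001
→ | → 01011111001101 = 6093
→ << 2 (mod 2^14) → 01111100110100 = 7988
→ << 3 (mod 2^14) → 11100110100000 = 14752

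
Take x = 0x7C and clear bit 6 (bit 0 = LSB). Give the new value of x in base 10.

60

x = 001111100
bit 6 is currently 1; clear it via x & ~(1 << 6) = x & ~64
→ 000111100 = 60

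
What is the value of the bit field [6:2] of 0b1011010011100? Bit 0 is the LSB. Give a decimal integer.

7

v = 1011010011100
Shift right by 2: 10110100111
Mask low 5 bits: 00111 = 7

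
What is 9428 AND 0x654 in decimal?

1108

9428 = 10010011010100
0x654 = 00011001010100
AND → 00010001010100 = 1108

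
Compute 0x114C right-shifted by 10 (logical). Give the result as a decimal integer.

0x114C = 1000101001100
shift right by 10 → 0000000000100 = 4
(equivalently, floor(4428 / 1024))

4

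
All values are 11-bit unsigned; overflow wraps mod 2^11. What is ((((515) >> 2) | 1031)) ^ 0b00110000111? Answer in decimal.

1280

515 = 01000000011
→ >> 2 → 00010000000 = 128
1031 = 10000000111
→ | → 10010000111 = 1159
0b00110000111 = 00110000111
→ ^ → 10100000000 = 1280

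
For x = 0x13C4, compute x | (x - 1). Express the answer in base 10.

5063

x = 1001111000100 = 5060
x - 1 = 1001111000011
OR    = 1001111000111 = 5063
(x | (x - 1) sets all bits below the lowest set bit.)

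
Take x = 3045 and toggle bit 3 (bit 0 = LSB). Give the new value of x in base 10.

x = 101111100101
bit 3 is currently 0; toggle it via x ^ (1 << 3) = x ^ 8
→ 101111101101 = 3053

3053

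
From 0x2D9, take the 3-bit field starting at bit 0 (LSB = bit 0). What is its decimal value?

v = 0001011011001
Shift right by 0: 0001011011001
Mask low 3 bits: 001 = 1

1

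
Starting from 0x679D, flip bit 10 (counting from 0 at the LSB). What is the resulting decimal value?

25501

x = 0110011110011101
bit 10 is currently 1; toggle it via x ^ (1 << 10) = x ^ 1024
→ 0110001110011101 = 25501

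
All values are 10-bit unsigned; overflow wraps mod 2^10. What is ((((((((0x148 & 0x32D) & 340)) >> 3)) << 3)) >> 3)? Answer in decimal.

0x148 = 0101001000
0x32D = 1100101101
→ & → 0100001000 = 264
340 = 0101010100
→ & → 0100000000 = 256
→ >> 3 → 0000100000 = 32
→ << 3 (mod 2^10) → 0100000000 = 256
→ >> 3 → 0000100000 = 32

32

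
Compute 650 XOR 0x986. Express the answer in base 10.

650 = 001010001010
0x986 = 100110000110
XOR → 101100001100 = 2828

2828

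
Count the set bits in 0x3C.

0x3C = 111100
Count the 1s: 1 + 1 + 1 + 1 = 4

4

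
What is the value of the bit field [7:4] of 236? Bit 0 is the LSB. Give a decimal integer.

v = 11101100
Shift right by 4: 1110
Mask low 4 bits: 1110 = 14

14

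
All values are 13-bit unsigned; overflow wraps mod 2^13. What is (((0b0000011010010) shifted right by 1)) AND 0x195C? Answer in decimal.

0b0000011010010 = 0000011010010
→ shifted right by 1 → 0000001101001 = 105
0x195C = 1100101011100
→ AND → 0000001001000 = 72

72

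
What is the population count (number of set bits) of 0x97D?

8

0x97D = 100101111101
Count the 1s: 1 + 1 + 1 + 1 + 1 + 1 + 1 + 1 = 8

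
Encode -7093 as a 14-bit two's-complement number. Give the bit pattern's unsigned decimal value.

7093 in 14 bits: 01101110110101
Invert: 10010001001010
Add 1:  10010001001011 = 9291
(Check: 2^14 - 7093 = 16384 - 7093 = 9291.)

9291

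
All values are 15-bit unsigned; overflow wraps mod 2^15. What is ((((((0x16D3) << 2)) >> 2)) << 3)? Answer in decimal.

0x16D3 = 001011011010011
→ << 2 (mod 2^15) → 101101101001100 = 23372
→ >> 2 → 001011011010011 = 5843
→ << 3 (mod 2^15) → 011011010011000 = 13976

13976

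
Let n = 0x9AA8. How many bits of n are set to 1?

7

0x9AA8 = 1001101010101000
Count the 1s: 1 + 1 + 1 + 1 + 1 + 1 + 1 = 7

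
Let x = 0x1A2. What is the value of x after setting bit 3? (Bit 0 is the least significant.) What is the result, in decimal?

426

x = 0110100010
bit 3 is currently 0; set it via x | (1 << 3) = x | 8
→ 0110101010 = 426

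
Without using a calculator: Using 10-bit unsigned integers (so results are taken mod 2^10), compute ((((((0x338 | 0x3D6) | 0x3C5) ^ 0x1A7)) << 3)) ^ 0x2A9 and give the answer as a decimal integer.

105

0x338 = 1100111000
0x3D6 = 1111010110
→ | → 1111111110 = 1022
0x3C5 = 1111000101
→ | → 1111111111 = 1023
0x1A7 = 0110100111
→ ^ → 1001011000 = 600
→ << 3 (mod 2^10) → 1011000000 = 704
0x2A9 = 1010101001
→ ^ → 0001101001 = 105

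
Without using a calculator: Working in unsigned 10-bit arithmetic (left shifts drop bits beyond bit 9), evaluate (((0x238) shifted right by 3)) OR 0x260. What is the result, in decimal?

0x238 = 1000111000
→ shifted right by 3 → 0001000111 = 71
0x260 = 1001100000
→ OR → 1001100111 = 615

615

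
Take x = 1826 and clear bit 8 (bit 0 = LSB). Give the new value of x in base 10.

1570

x = 011100100010
bit 8 is currently 1; clear it via x & ~(1 << 8) = x & ~256
→ 011000100010 = 1570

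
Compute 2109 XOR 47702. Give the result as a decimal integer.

45675

2109 = 0000100000111101
47702 = 1011101001010110
XOR → 1011001001101011 = 45675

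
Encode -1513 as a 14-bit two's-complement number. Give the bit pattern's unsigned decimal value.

14871

1513 in 14 bits: 00010111101001
Invert: 11101000010110
Add 1:  11101000010111 = 14871
(Check: 2^14 - 1513 = 16384 - 1513 = 14871.)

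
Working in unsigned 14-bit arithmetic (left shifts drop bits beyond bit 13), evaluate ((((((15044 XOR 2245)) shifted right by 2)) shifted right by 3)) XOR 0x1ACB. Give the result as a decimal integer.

15044 = 11101011000100
2245 = 00100011000101
→ XOR → 11001000000001 = 12801
→ shifted right by 2 → 00110010000000 = 3200
→ shifted right by 3 → 00000110010000 = 400
0x1ACB = 01101011001011
→ XOR → 01101101011011 = 7003

7003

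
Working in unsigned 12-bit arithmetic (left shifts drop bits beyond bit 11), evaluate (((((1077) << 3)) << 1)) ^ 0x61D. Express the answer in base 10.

1077 = 010000110101
→ << 3 (mod 2^12) → 000110101000 = 424
→ << 1 (mod 2^12) → 001101010000 = 848
0x61D = 011000011101
→ ^ → 010101001101 = 1357

1357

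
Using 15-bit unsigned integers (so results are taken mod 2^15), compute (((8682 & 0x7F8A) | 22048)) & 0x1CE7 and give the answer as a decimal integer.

5282

8682 = 010000111101010
0x7F8A = 111111110001010
→ & → 010000110001010 = 8586
22048 = 101011000100000
→ | → 111011110101010 = 30634
0x1CE7 = 001110011100111
→ & → 001010010100010 = 5282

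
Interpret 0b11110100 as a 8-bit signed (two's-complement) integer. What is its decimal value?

pattern = 11110100 (MSB is 1 ⇒ negative)
Invert: 00001011, add 1 → 00001100 = 12, so the value is -12.
(Equivalently: 244 - 2^8 = 244 - 256 = -12.)

-12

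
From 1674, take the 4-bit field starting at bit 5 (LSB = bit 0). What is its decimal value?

4

v = 011010001010
Shift right by 5: 0110100
Mask low 4 bits: 0100 = 4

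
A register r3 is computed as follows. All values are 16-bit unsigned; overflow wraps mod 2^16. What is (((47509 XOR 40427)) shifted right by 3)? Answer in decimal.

1167

47509 = 1011100110010101
40427 = 1001110111101011
→ XOR → 0010010001111110 = 9342
→ shifted right by 3 → 0000010010001111 = 1167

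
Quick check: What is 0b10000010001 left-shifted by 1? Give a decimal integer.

2082

x = 010000010001
shift left by 1 → 100000100010 = 2082
(equivalently, 1041 × 2^1 = 1041 × 2)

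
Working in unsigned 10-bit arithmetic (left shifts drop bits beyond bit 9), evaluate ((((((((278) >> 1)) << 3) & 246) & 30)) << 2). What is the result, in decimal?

64

278 = 0100010110
→ >> 1 → 0010001011 = 139
→ << 3 (mod 2^10) → 0001011000 = 88
246 = 0011110110
→ & → 0001010000 = 80
30 = 0000011110
→ & → 0000010000 = 16
→ << 2 (mod 2^10) → 0001000000 = 64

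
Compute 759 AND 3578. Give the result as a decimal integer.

242

759 = 001011110111
3578 = 110111111010
AND → 000011110010 = 242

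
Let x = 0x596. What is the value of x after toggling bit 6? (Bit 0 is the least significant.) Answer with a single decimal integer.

x = 010110010110
bit 6 is currently 0; toggle it via x ^ (1 << 6) = x ^ 64
→ 010111010110 = 1494

1494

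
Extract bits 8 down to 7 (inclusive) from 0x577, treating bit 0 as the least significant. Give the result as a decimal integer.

v = 0010101110111
Shift right by 7: 001010
Mask low 2 bits: 10 = 2

2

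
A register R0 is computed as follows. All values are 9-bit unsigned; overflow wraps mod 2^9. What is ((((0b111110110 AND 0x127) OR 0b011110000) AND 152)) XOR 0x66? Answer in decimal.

246

0b111110110 = 111110110
0x127 = 100100111
→ AND → 100100110 = 294
0b011110000 = 011110000
→ OR → 111110110 = 502
152 = 010011000
→ AND → 010010000 = 144
0x66 = 001100110
→ XOR → 011110110 = 246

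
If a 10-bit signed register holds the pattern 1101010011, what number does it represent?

pattern = 1101010011 (MSB is 1 ⇒ negative)
Invert: 0010101100, add 1 → 0010101101 = 173, so the value is -173.
(Equivalently: 851 - 2^10 = 851 - 1024 = -173.)

-173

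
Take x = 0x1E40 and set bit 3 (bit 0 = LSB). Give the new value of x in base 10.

x = 01111001000000
bit 3 is currently 0; set it via x | (1 << 3) = x | 8
→ 01111001001000 = 7752

7752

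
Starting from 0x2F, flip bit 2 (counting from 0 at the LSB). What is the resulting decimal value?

43

x = 00101111
bit 2 is currently 1; toggle it via x ^ (1 << 2) = x ^ 4
→ 00101011 = 43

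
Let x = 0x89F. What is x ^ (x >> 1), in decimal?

x = 100010011111 = 2207
x>>1 = 010001001111
XOR  = 110011010000 = 3280
(x ^ (x >> 1) gives the standard binary-reflected Gray code of x.)

3280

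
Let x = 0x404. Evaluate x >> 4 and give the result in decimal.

64

0x404 = 10000000100
shift right by 4 → 00001000000 = 64
(equivalently, floor(1028 / 16))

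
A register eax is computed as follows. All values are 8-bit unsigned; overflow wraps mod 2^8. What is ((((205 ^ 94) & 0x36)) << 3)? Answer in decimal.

144

205 = 11001101
94 = 01011110
→ ^ → 10010011 = 147
0x36 = 00110110
→ & → 00010010 = 18
→ << 3 (mod 2^8) → 10010000 = 144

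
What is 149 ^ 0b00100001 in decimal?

180

149 = 10010101
b = 00100001
XOR → 10110100 = 180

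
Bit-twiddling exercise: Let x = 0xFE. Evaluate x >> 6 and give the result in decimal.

3

0xFE = 11111110
shift right by 6 → 00000011 = 3
(equivalently, floor(254 / 64))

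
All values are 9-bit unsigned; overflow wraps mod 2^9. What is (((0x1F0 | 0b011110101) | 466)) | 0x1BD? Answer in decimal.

511

0x1F0 = 111110000
0b011110101 = 011110101
→ | → 111110101 = 501
466 = 111010010
→ | → 111110111 = 503
0x1BD = 110111101
→ | → 111111111 = 511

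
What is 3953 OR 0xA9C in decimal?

3953 = 111101110001
0xA9C = 101010011100
 OR → 111111111101 = 4093

4093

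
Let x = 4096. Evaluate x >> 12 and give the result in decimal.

4096 = 1000000000000
shift right by 12 → 0000000000001 = 1
(equivalently, floor(4096 / 4096))

1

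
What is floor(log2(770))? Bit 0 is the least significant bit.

9

770 = 1100000010
The topmost 1 is at position 9 (since 2^9 = 512 ≤ 770 < 1024).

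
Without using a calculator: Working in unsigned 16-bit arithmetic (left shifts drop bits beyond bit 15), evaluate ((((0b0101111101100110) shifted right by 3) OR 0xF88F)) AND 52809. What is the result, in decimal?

51785

0b0101111101100110 = 0101111101100110
→ shifted right by 3 → 0000101111101100 = 3052
0xF88F = 1111100010001111
→ OR → 1111101111101111 = 64495
52809 = 1100111001001001
→ AND → 1100101001001001 = 51785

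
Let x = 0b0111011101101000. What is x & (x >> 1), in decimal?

x = 111011101101000 = 30568
x>>1 = 011101110110100
AND  = 011001100100000 = 13088
(x & (x >> 1) has a 1 wherever x has two consecutive 1 bits.)

13088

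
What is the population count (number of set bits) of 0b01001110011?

n = 1001110011
Count the 1s: 1 + 1 + 1 + 1 + 1 + 1 = 6

6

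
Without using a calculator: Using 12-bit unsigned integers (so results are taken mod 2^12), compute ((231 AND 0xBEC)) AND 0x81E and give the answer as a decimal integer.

4

231 = 000011100111
0xBEC = 101111101100
→ AND → 000011100100 = 228
0x81E = 100000011110
→ AND → 000000000100 = 4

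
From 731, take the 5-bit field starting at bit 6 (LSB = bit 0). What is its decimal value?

v = 001011011011
Shift right by 6: 001011
Mask low 5 bits: 01011 = 11

11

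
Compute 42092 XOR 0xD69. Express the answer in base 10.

42092 = 1010010001101100
0xD69 = 0000110101101001
XOR → 1010100100000101 = 43269

43269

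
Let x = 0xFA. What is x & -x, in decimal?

x = 11111010 = 250
-x (two's complement) = …00000110
AND   = 00000010 = 2
(x & -x isolates the lowest set bit of x.)

2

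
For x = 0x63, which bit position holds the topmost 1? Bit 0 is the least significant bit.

0x63 = 1100011
The topmost 1 is at position 6 (since 2^6 = 64 ≤ 99 < 128).

6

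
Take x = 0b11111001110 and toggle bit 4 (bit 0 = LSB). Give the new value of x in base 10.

2014

x = 11111001110
bit 4 is currently 0; toggle it via x ^ (1 << 4) = x ^ 16
→ 11111011110 = 2014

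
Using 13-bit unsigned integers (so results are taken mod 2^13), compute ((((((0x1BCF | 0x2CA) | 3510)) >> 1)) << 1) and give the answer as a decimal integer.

0x1BCF = 1101111001111
0x2CA = 0001011001010
→ | → 1101111001111 = 7119
3510 = 0110110110110
→ | → 1111111111111 = 8191
→ >> 1 → 0111111111111 = 4095
→ << 1 (mod 2^13) → 1111111111110 = 8190

8190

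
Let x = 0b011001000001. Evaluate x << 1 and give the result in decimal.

x = 011001000001
shift left by 1 → 110010000010 = 3202
(equivalently, 1601 × 2^1 = 1601 × 2)

3202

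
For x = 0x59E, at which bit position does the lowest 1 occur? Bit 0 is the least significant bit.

1

0x59E = 10110011110
Trailing zeros: 1, so the lowest set bit is bit 1 (value 2).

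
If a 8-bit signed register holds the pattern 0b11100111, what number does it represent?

-25

pattern = 11100111 (MSB is 1 ⇒ negative)
Invert: 00011000, add 1 → 00011001 = 25, so the value is -25.
(Equivalently: 231 - 2^8 = 231 - 256 = -25.)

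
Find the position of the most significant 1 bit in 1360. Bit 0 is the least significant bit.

10

1360 = 10101010000
The topmost 1 is at position 10 (since 2^10 = 1024 ≤ 1360 < 2048).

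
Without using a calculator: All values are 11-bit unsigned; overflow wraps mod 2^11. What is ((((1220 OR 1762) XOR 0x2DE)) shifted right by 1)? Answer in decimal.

1220 = 10011000100
1762 = 11011100010
→ OR → 11011100110 = 1766
0x2DE = 01011011110
→ XOR → 10000111000 = 1080
→ shifted right by 1 → 01000011100 = 540

540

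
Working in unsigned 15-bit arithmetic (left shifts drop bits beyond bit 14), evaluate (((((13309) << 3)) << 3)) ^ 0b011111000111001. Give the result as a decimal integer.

13309 = 011001111111101
→ << 3 (mod 2^15) → 001111111101000 = 8168
→ << 3 (mod 2^15) → 111111101000000 = 32576
0b011111000111001 = 011111000111001
→ ^ → 100000101111001 = 16761

16761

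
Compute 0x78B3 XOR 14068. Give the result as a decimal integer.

0x78B3 = 111100010110011
14068 = 011011011110100
XOR → 100111001000111 = 20039

20039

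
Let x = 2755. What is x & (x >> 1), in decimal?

65

x = 101011000011 = 2755
x>>1 = 010101100001
AND  = 000001000001 = 65
(x & (x >> 1) has a 1 wherever x has two consecutive 1 bits.)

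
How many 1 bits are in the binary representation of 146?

3

146 = 10010010
Count the 1s: 1 + 1 + 1 = 3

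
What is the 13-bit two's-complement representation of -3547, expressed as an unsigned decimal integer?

4645

3547 in 13 bits: 0110111011011
Invert: 1001000100100
Add 1:  1001000100101 = 4645
(Check: 2^13 - 3547 = 8192 - 3547 = 4645.)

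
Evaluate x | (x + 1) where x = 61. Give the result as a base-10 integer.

63

x = 111101 = 61
x + 1 = 111110
OR    = 111111 = 63
(x | (x + 1) sets the lowest cleared bit.)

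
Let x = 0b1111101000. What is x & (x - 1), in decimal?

992

x = 1111101000 = 1000
x - 1 = 1111100111
AND   = 1111100000 = 992
(x & (x - 1) clears the lowest set bit of x.)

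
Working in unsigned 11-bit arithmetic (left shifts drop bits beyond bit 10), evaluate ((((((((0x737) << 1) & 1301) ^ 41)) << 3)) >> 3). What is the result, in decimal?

0x737 = 11100110111
→ << 1 (mod 2^11) → 11001101110 = 1646
1301 = 10100010101
→ & → 10000000100 = 1028
41 = 00000101001
→ ^ → 10000101101 = 1069
→ << 3 (mod 2^11) → 00101101000 = 360
→ >> 3 → 00000101101 = 45

45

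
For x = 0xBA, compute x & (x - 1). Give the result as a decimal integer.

184

x = 10111010 = 186
x - 1 = 10111001
AND   = 10111000 = 184
(x & (x - 1) clears the lowest set bit of x.)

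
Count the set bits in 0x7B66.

10

0x7B66 = 111101101100110
Count the 1s: 1 + 1 + 1 + 1 + 1 + 1 + 1 + 1 + 1 + 1 = 10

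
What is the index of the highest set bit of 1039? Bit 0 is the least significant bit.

10

1039 = 10000001111
The topmost 1 is at position 10 (since 2^10 = 1024 ≤ 1039 < 2048).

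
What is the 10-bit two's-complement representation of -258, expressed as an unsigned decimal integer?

258 in 10 bits: 0100000010
Invert: 1011111101
Add 1:  1011111110 = 766
(Check: 2^10 - 258 = 1024 - 258 = 766.)

766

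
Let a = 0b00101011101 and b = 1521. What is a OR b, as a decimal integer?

1533

a = 00101011101
1521 = 10111110001
 OR → 10111111101 = 1533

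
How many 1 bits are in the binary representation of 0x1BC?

6

0x1BC = 110111100
Count the 1s: 1 + 1 + 1 + 1 + 1 + 1 = 6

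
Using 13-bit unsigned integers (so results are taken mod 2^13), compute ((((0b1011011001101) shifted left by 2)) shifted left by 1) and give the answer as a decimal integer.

5736

0b1011011001101 = 1011011001101
→ shifted left by 2 (mod 2^13) → 1101100110100 = 6964
→ shifted left by 1 (mod 2^13) → 1011001101000 = 5736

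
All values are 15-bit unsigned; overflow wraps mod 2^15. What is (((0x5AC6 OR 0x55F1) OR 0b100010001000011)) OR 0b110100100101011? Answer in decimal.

0x5AC6 = 101101011000110
0x55F1 = 101010111110001
→ OR → 101111111110111 = 24567
0b100010001000011 = 100010001000011
→ OR → 101111111110111 = 24567
0b110100100101011 = 110100100101011
→ OR → 111111111111111 = 32767

32767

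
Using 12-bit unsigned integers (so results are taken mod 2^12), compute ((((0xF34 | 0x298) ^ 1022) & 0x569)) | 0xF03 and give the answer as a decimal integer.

3907

0xF34 = 111100110100
0x298 = 001010011000
→ | → 111110111100 = 4028
1022 = 001111111110
→ ^ → 110001000010 = 3138
0x569 = 010101101001
→ & → 010001000000 = 1088
0xF03 = 111100000011
→ | → 111101000011 = 3907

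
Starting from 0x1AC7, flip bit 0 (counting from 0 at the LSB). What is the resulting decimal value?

x = 1101011000111
bit 0 is currently 1; toggle it via x ^ (1 << 0) = x ^ 1
→ 1101011000110 = 6854

6854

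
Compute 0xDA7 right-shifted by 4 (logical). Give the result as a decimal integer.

0xDA7 = 110110100111
shift right by 4 → 000011011010 = 218
(equivalently, floor(3495 / 16))

218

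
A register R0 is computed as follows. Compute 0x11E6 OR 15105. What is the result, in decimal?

15335

0x11E6 = 01000111100110
15105 = 11101100000001
 OR → 11101111100111 = 15335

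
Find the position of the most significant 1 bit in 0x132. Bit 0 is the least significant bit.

0x132 = 100110010
The topmost 1 is at position 8 (since 2^8 = 256 ≤ 306 < 512).

8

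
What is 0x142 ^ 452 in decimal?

0x142 = 101000010
452 = 111000100
XOR → 010000110 = 134

134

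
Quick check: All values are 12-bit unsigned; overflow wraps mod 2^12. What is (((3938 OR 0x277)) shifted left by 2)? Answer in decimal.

3548

3938 = 111101100010
0x277 = 001001110111
→ OR → 111101110111 = 3959
→ shifted left by 2 (mod 2^12) → 110111011100 = 3548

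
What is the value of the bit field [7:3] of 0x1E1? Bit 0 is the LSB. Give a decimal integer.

28

v = 0111100001
Shift right by 3: 0111100
Mask low 5 bits: 11100 = 28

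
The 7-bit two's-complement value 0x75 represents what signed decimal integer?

pattern = 1110101 (MSB is 1 ⇒ negative)
Invert: 0001010, add 1 → 0001011 = 11, so the value is -11.
(Equivalently: 117 - 2^7 = 117 - 128 = -11.)

-11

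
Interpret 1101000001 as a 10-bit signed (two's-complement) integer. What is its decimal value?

-191

pattern = 1101000001 (MSB is 1 ⇒ negative)
Invert: 0010111110, add 1 → 0010111111 = 191, so the value is -191.
(Equivalently: 833 - 2^10 = 833 - 1024 = -191.)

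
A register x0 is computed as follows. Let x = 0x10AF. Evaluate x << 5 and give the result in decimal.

0x10AF = 000001000010101111
shift left by 5 → 100001010111100000 = 136672
(equivalently, 4271 × 2^5 = 4271 × 32)

136672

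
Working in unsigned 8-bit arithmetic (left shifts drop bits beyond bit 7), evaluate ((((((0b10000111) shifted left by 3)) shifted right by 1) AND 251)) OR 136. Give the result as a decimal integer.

0b10000111 = 10000111
→ shifted left by 3 (mod 2^8) → 00111000 = 56
→ shifted right by 1 → 00011100 = 28
251 = 11111011
→ AND → 00011000 = 24
136 = 10001000
→ OR → 10011000 = 152

152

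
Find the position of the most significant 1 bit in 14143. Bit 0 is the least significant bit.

13

14143 = 11011100111111
The topmost 1 is at position 13 (since 2^13 = 8192 ≤ 14143 < 16384).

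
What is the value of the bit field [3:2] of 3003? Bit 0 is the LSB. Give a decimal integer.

v = 101110111011
Shift right by 2: 1011101110
Mask low 2 bits: 10 = 2

2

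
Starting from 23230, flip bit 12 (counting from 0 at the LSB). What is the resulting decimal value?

19134

x = 101101010111110
bit 12 is currently 1; toggle it via x ^ (1 << 12) = x ^ 4096
→ 100101010111110 = 19134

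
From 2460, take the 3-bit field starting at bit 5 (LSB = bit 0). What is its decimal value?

4

v = 0100110011100
Shift right by 5: 01001100
Mask low 3 bits: 100 = 4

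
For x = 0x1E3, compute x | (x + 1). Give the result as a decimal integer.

x = 111100011 = 483
x + 1 = 111100100
OR    = 111100111 = 487
(x | (x + 1) sets the lowest cleared bit.)

487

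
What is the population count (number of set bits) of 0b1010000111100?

6

n = 1010000111100
Count the 1s: 1 + 1 + 1 + 1 + 1 + 1 = 6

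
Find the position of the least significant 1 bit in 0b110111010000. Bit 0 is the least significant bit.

4

0b110111010000 = 110111010000
Trailing zeros: 4, so the lowest set bit is bit 4 (value 16).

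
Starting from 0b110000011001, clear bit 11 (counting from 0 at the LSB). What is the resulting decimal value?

x = 110000011001
bit 11 is currently 1; clear it via x & ~(1 << 11) = x & ~2048
→ 010000011001 = 1049

1049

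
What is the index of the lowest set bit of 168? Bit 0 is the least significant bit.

3

168 = 10101000
Trailing zeros: 3, so the lowest set bit is bit 3 (value 8).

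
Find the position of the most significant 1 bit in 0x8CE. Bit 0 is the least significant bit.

11

0x8CE = 100011001110
The topmost 1 is at position 11 (since 2^11 = 2048 ≤ 2254 < 4096).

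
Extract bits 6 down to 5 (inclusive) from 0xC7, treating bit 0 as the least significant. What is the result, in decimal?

2

v = 0011000111
Shift right by 5: 00110
Mask low 2 bits: 10 = 2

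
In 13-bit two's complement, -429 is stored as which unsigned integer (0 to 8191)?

7763

429 in 13 bits: 0000110101101
Invert: 1111001010010
Add 1:  1111001010011 = 7763
(Check: 2^13 - 429 = 8192 - 429 = 7763.)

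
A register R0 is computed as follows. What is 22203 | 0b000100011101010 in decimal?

22203 = 101011010111011
b = 000100011101010
 OR → 101111011111011 = 24315

24315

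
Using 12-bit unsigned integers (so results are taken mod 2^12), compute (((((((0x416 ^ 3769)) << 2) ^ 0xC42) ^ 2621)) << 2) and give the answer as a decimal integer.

0x416 = 010000010110
3769 = 111010111001
→ ^ → 101010101111 = 2735
→ << 2 (mod 2^12) → 101010111100 = 2748
0xC42 = 110001000010
→ ^ → 011011111110 = 1790
2621 = 101000111101
→ ^ → 110011000011 = 3267
→ << 2 (mod 2^12) → 001100001100 = 780

780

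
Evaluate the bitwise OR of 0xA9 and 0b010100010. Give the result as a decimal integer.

171

0xA9 = 10101001
b = 10100010
 OR → 10101011 = 171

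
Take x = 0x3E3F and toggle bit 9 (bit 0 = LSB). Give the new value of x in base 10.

15423

x = 011111000111111
bit 9 is currently 1; toggle it via x ^ (1 << 9) = x ^ 512
→ 011110000111111 = 15423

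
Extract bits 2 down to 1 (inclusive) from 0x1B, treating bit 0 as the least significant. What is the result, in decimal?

v = 00011011
Shift right by 1: 0001101
Mask low 2 bits: 01 = 1

1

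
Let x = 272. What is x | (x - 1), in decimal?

287

x = 100010000 = 272
x - 1 = 100001111
OR    = 100011111 = 287
(x | (x - 1) sets all bits below the lowest set bit.)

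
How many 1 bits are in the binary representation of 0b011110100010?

6

n = 11110100010
Count the 1s: 1 + 1 + 1 + 1 + 1 + 1 = 6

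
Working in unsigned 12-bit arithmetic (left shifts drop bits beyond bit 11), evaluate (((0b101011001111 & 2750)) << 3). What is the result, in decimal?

1136

0b101011001111 = 101011001111
2750 = 101010111110
→ & → 101010001110 = 2702
→ << 3 (mod 2^12) → 010001110000 = 1136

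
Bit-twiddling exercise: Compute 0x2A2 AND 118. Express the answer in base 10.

34

0x2A2 = 1010100010
118 = 0001110110
AND → 0000100010 = 34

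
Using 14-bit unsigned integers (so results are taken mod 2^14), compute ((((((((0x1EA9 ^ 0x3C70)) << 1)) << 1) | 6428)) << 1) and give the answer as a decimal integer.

0x1EA9 = 01111010101001
0x3C70 = 11110001110000
→ ^ → 10001011011001 = 8921
→ << 1 (mod 2^14) → 00010110110010 = 1458
→ << 1 (mod 2^14) → 00101101100100 = 2916
6428 = 01100100011100
→ | → 01101101111100 = 7036
→ << 1 (mod 2^14) → 11011011111000 = 14072

14072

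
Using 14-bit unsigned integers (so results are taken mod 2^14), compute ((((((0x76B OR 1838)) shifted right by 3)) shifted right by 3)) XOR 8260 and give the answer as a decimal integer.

8281

0x76B = 00011101101011
1838 = 00011100101110
→ OR → 00011101101111 = 1903
→ shifted right by 3 → 00000011101101 = 237
→ shifted right by 3 → 00000000011101 = 29
8260 = 10000001000100
→ XOR → 10000001011001 = 8281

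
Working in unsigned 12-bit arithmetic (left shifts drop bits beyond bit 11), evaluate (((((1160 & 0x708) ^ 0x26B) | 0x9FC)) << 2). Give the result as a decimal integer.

4092

1160 = 010010001000
0x708 = 011100001000
→ & → 010000001000 = 1032
0x26B = 001001101011
→ ^ → 011001100011 = 1635
0x9FC = 100111111100
→ | → 111111111111 = 4095
→ << 2 (mod 2^12) → 111111111100 = 4092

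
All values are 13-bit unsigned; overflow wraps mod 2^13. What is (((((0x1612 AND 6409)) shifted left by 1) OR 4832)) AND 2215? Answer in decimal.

160

0x1612 = 1011000010010
6409 = 1100100001001
→ AND → 1000000000000 = 4096
→ shifted left by 1 (mod 2^13) → 0000000000000 = 0
4832 = 1001011100000
→ OR → 1001011100000 = 4832
2215 = 0100010100111
→ AND → 0000010100000 = 160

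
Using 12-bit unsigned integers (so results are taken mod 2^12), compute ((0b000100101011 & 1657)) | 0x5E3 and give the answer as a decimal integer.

1515

0b000100101011 = 000100101011
1657 = 011001111001
→ & → 000000101001 = 41
0x5E3 = 010111100011
→ | → 010111101011 = 1515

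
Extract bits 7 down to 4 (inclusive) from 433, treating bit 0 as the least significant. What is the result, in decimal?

11

v = 0110110001
Shift right by 4: 011011
Mask low 4 bits: 1011 = 11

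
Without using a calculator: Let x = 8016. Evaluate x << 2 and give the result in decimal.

32064

8016 = 001111101010000
shift left by 2 → 111110101000000 = 32064
(equivalently, 8016 × 2^2 = 8016 × 4)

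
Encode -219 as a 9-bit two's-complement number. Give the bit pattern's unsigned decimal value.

219 in 9 bits: 011011011
Invert: 100100100
Add 1:  100100101 = 293
(Check: 2^9 - 219 = 512 - 219 = 293.)

293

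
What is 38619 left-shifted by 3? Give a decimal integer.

38619 = 0001001011011011011
shift left by 3 → 1001011011011011000 = 308952
(equivalently, 38619 × 2^3 = 38619 × 8)

308952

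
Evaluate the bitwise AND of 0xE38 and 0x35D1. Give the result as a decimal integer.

0xE38 = 00111000111000
0x35D1 = 11010111010001
AND → 00010000010000 = 1040

1040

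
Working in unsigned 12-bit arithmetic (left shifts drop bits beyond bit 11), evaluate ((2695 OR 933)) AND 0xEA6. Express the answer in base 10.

2695 = 101010000111
933 = 001110100101
→ OR → 101110100111 = 2983
0xEA6 = 111010100110
→ AND → 101010100110 = 2726

2726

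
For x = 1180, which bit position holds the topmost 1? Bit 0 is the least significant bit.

1180 = 10010011100
The topmost 1 is at position 10 (since 2^10 = 1024 ≤ 1180 < 2048).

10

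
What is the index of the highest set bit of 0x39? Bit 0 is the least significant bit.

5

0x39 = 111001
The topmost 1 is at position 5 (since 2^5 = 32 ≤ 57 < 64).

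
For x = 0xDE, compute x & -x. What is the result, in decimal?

2

x = 11011110 = 222
-x (two's complement) = …00100010
AND   = 00000010 = 2
(x & -x isolates the lowest set bit of x.)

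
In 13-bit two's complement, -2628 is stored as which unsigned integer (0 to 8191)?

2628 in 13 bits: 0101001000100
Invert: 1010110111011
Add 1:  1010110111100 = 5564
(Check: 2^13 - 2628 = 8192 - 2628 = 5564.)

5564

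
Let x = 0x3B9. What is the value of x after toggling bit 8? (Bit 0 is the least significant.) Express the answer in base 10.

x = 0001110111001
bit 8 is currently 1; toggle it via x ^ (1 << 8) = x ^ 256
→ 0001010111001 = 697

697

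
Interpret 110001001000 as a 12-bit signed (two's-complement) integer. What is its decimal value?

pattern = 110001001000 (MSB is 1 ⇒ negative)
Invert: 001110110111, add 1 → 001110111000 = 952, so the value is -952.
(Equivalently: 3144 - 2^12 = 3144 - 4096 = -952.)

-952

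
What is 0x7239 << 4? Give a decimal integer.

467856

0x7239 = 0000111001000111001
shift left by 4 → 1110010001110010000 = 467856
(equivalently, 29241 × 2^4 = 29241 × 16)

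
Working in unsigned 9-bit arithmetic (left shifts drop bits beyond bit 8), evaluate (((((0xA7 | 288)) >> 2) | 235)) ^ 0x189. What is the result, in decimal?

354

0xA7 = 010100111
288 = 100100000
→ | → 110100111 = 423
→ >> 2 → 001101001 = 105
235 = 011101011
→ | → 011101011 = 235
0x189 = 110001001
→ ^ → 101100010 = 354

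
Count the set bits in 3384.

6

3384 = 110100111000
Count the 1s: 1 + 1 + 1 + 1 + 1 + 1 = 6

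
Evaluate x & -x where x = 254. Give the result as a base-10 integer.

x = 11111110 = 254
-x (two's complement) = …00000010
AND   = 00000010 = 2
(x & -x isolates the lowest set bit of x.)

2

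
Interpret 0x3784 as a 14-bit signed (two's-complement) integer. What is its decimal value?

pattern = 11011110000100 (MSB is 1 ⇒ negative)
Invert: 00100001111011, add 1 → 00100001111100 = 2172, so the value is -2172.
(Equivalently: 14212 - 2^14 = 14212 - 16384 = -2172.)

-2172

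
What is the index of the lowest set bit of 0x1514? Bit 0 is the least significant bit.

2

0x1514 = 1010100010100
Trailing zeros: 2, so the lowest set bit is bit 2 (value 4).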